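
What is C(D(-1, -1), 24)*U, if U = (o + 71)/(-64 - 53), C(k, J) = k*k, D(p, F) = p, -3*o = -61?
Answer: -274/351 ≈ -0.78063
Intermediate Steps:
o = 61/3 (o = -⅓*(-61) = 61/3 ≈ 20.333)
C(k, J) = k²
U = -274/351 (U = (61/3 + 71)/(-64 - 53) = (274/3)/(-117) = (274/3)*(-1/117) = -274/351 ≈ -0.78063)
C(D(-1, -1), 24)*U = (-1)²*(-274/351) = 1*(-274/351) = -274/351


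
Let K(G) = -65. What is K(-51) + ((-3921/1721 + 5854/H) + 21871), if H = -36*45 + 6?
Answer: 30276996068/1388847 ≈ 21800.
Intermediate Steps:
H = -1614 (H = -1620 + 6 = -1614)
K(-51) + ((-3921/1721 + 5854/H) + 21871) = -65 + ((-3921/1721 + 5854/(-1614)) + 21871) = -65 + ((-3921*1/1721 + 5854*(-1/1614)) + 21871) = -65 + ((-3921/1721 - 2927/807) + 21871) = -65 + (-8201614/1388847 + 21871) = -65 + 30367271123/1388847 = 30276996068/1388847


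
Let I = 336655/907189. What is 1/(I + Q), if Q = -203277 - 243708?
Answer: -907189/405499538510 ≈ -2.2372e-6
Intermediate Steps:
I = 336655/907189 (I = 336655*(1/907189) = 336655/907189 ≈ 0.37110)
Q = -446985
1/(I + Q) = 1/(336655/907189 - 446985) = 1/(-405499538510/907189) = -907189/405499538510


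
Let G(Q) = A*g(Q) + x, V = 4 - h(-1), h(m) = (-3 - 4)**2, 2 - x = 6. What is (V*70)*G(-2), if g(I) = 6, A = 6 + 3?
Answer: -157500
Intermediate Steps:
A = 9
x = -4 (x = 2 - 1*6 = 2 - 6 = -4)
h(m) = 49 (h(m) = (-7)**2 = 49)
V = -45 (V = 4 - 1*49 = 4 - 49 = -45)
G(Q) = 50 (G(Q) = 9*6 - 4 = 54 - 4 = 50)
(V*70)*G(-2) = -45*70*50 = -3150*50 = -157500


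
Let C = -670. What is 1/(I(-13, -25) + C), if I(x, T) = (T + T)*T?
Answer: 1/580 ≈ 0.0017241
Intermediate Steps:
I(x, T) = 2*T**2 (I(x, T) = (2*T)*T = 2*T**2)
1/(I(-13, -25) + C) = 1/(2*(-25)**2 - 670) = 1/(2*625 - 670) = 1/(1250 - 670) = 1/580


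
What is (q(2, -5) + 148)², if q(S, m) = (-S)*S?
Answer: 20736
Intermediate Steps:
q(S, m) = -S²
(q(2, -5) + 148)² = (-1*2² + 148)² = (-1*4 + 148)² = (-4 + 148)² = 144² = 20736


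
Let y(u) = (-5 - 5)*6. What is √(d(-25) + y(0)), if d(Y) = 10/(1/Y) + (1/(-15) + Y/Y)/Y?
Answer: 2*I*√435990/75 ≈ 17.608*I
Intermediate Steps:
y(u) = -60 (y(u) = -10*6 = -60)
d(Y) = 10*Y + 14/(15*Y) (d(Y) = 10*Y + (1*(-1/15) + 1)/Y = 10*Y + (-1/15 + 1)/Y = 10*Y + 14/(15*Y))
√(d(-25) + y(0)) = √((10*(-25) + (14/15)/(-25)) - 60) = √((-250 + (14/15)*(-1/25)) - 60) = √((-250 - 14/375) - 60) = √(-93764/375 - 60) = √(-116264/375) = 2*I*√435990/75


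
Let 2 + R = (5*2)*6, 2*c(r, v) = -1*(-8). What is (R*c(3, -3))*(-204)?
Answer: -47328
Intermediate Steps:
c(r, v) = 4 (c(r, v) = (-1*(-8))/2 = (½)*8 = 4)
R = 58 (R = -2 + (5*2)*6 = -2 + 10*6 = -2 + 60 = 58)
(R*c(3, -3))*(-204) = (58*4)*(-204) = 232*(-204) = -47328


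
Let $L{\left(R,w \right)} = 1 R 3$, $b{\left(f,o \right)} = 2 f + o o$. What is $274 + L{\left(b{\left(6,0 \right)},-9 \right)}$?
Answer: $310$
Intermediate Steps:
$b{\left(f,o \right)} = o^{2} + 2 f$ ($b{\left(f,o \right)} = 2 f + o^{2} = o^{2} + 2 f$)
$L{\left(R,w \right)} = 3 R$ ($L{\left(R,w \right)} = R 3 = 3 R$)
$274 + L{\left(b{\left(6,0 \right)},-9 \right)} = 274 + 3 \left(0^{2} + 2 \cdot 6\right) = 274 + 3 \left(0 + 12\right) = 274 + 3 \cdot 12 = 274 + 36 = 310$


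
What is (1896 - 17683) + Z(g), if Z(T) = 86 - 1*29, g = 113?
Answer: -15730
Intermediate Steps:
Z(T) = 57 (Z(T) = 86 - 29 = 57)
(1896 - 17683) + Z(g) = (1896 - 17683) + 57 = -15787 + 57 = -15730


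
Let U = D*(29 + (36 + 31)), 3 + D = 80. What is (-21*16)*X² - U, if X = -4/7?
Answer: -52512/7 ≈ -7501.7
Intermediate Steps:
D = 77 (D = -3 + 80 = 77)
X = -4/7 (X = -4*⅐ = -4/7 ≈ -0.57143)
U = 7392 (U = 77*(29 + (36 + 31)) = 77*(29 + 67) = 77*96 = 7392)
(-21*16)*X² - U = (-21*16)*(-4/7)² - 1*7392 = -336*16/49 - 7392 = -768/7 - 7392 = -52512/7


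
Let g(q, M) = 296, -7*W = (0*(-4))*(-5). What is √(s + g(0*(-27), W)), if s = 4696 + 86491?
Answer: 7*√1867 ≈ 302.46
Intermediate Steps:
W = 0 (W = -0*(-4)*(-5)/7 = -0*(-5) = -⅐*0 = 0)
s = 91187
√(s + g(0*(-27), W)) = √(91187 + 296) = √91483 = 7*√1867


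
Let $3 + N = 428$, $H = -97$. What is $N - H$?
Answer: $522$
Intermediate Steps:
$N = 425$ ($N = -3 + 428 = 425$)
$N - H = 425 - -97 = 425 + 97 = 522$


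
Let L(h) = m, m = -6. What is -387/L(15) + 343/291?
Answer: 38225/582 ≈ 65.679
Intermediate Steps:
L(h) = -6
-387/L(15) + 343/291 = -387/(-6) + 343/291 = -387*(-⅙) + 343*(1/291) = 129/2 + 343/291 = 38225/582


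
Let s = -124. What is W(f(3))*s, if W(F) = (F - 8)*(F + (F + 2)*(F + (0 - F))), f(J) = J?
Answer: 1860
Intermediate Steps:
W(F) = F*(-8 + F) (W(F) = (-8 + F)*(F + (2 + F)*(F - F)) = (-8 + F)*(F + (2 + F)*0) = (-8 + F)*(F + 0) = (-8 + F)*F = F*(-8 + F))
W(f(3))*s = (3*(-8 + 3))*(-124) = (3*(-5))*(-124) = -15*(-124) = 1860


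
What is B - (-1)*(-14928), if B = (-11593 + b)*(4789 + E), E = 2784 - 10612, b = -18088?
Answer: 90185631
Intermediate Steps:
E = -7828
B = 90200559 (B = (-11593 - 18088)*(4789 - 7828) = -29681*(-3039) = 90200559)
B - (-1)*(-14928) = 90200559 - (-1)*(-14928) = 90200559 - 1*14928 = 90200559 - 14928 = 90185631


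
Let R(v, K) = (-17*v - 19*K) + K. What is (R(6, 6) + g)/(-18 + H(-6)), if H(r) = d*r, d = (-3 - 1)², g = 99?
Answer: 37/38 ≈ 0.97368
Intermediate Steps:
d = 16 (d = (-4)² = 16)
R(v, K) = -18*K - 17*v (R(v, K) = (-19*K - 17*v) + K = -18*K - 17*v)
H(r) = 16*r
(R(6, 6) + g)/(-18 + H(-6)) = ((-18*6 - 17*6) + 99)/(-18 + 16*(-6)) = ((-108 - 102) + 99)/(-18 - 96) = (-210 + 99)/(-114) = -111*(-1/114) = 37/38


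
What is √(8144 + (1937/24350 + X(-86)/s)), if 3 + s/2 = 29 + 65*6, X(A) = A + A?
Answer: √130567654044113/126620 ≈ 90.243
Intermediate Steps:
X(A) = 2*A
s = 832 (s = -6 + 2*(29 + 65*6) = -6 + 2*(29 + 390) = -6 + 2*419 = -6 + 838 = 832)
√(8144 + (1937/24350 + X(-86)/s)) = √(8144 + (1937/24350 + (2*(-86))/832)) = √(8144 + (1937*(1/24350) - 172*1/832)) = √(8144 + (1937/24350 - 43/208)) = √(8144 - 322077/2532400) = √(20623543523/2532400) = √130567654044113/126620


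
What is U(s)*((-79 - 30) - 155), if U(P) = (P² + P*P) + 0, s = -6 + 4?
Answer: -2112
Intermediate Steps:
s = -2
U(P) = 2*P² (U(P) = (P² + P²) + 0 = 2*P² + 0 = 2*P²)
U(s)*((-79 - 30) - 155) = (2*(-2)²)*((-79 - 30) - 155) = (2*4)*(-109 - 155) = 8*(-264) = -2112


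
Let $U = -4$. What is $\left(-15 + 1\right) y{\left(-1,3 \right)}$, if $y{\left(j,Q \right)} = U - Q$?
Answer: $98$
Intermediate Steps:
$y{\left(j,Q \right)} = -4 - Q$
$\left(-15 + 1\right) y{\left(-1,3 \right)} = \left(-15 + 1\right) \left(-4 - 3\right) = - 14 \left(-4 - 3\right) = \left(-14\right) \left(-7\right) = 98$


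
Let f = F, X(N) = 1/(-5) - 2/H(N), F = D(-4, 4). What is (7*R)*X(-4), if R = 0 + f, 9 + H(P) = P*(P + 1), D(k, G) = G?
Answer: -364/15 ≈ -24.267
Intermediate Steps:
H(P) = -9 + P*(1 + P) (H(P) = -9 + P*(P + 1) = -9 + P*(1 + P))
F = 4
X(N) = -⅕ - 2/(-9 + N + N²) (X(N) = 1/(-5) - 2/(-9 + N + N²) = 1*(-⅕) - 2/(-9 + N + N²) = -⅕ - 2/(-9 + N + N²))
f = 4
R = 4 (R = 0 + 4 = 4)
(7*R)*X(-4) = (7*4)*((-1 - 1*(-4) - 1*(-4)²)/(5*(-9 - 4 + (-4)²))) = 28*((-1 + 4 - 1*16)/(5*(-9 - 4 + 16))) = 28*((⅕)*(-1 + 4 - 16)/3) = 28*((⅕)*(⅓)*(-13)) = 28*(-13/15) = -364/15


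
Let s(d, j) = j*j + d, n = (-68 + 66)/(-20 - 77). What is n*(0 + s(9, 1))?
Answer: 20/97 ≈ 0.20619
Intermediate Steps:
n = 2/97 (n = -2/(-97) = -2*(-1/97) = 2/97 ≈ 0.020619)
s(d, j) = d + j**2 (s(d, j) = j**2 + d = d + j**2)
n*(0 + s(9, 1)) = 2*(0 + (9 + 1**2))/97 = 2*(0 + (9 + 1))/97 = 2*(0 + 10)/97 = (2/97)*10 = 20/97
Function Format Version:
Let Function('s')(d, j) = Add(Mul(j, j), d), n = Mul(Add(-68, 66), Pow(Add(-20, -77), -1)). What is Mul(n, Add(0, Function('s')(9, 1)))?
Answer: Rational(20, 97) ≈ 0.20619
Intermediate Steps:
n = Rational(2, 97) (n = Mul(-2, Pow(-97, -1)) = Mul(-2, Rational(-1, 97)) = Rational(2, 97) ≈ 0.020619)
Function('s')(d, j) = Add(d, Pow(j, 2)) (Function('s')(d, j) = Add(Pow(j, 2), d) = Add(d, Pow(j, 2)))
Mul(n, Add(0, Function('s')(9, 1))) = Mul(Rational(2, 97), Add(0, Add(9, Pow(1, 2)))) = Mul(Rational(2, 97), Add(0, Add(9, 1))) = Mul(Rational(2, 97), Add(0, 10)) = Mul(Rational(2, 97), 10) = Rational(20, 97)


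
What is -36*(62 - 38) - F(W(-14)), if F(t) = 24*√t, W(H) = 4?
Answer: -912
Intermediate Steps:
-36*(62 - 38) - F(W(-14)) = -36*(62 - 38) - 24*√4 = -36*24 - 24*2 = -864 - 1*48 = -864 - 48 = -912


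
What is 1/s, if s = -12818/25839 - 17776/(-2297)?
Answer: 2046627/14823142 ≈ 0.13807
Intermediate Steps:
s = 14823142/2046627 (s = -12818*1/25839 - 17776*(-1/2297) = -442/891 + 17776/2297 = 14823142/2046627 ≈ 7.2427)
1/s = 1/(14823142/2046627) = 2046627/14823142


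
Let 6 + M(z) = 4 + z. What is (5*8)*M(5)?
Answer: 120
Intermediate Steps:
M(z) = -2 + z (M(z) = -6 + (4 + z) = -2 + z)
(5*8)*M(5) = (5*8)*(-2 + 5) = 40*3 = 120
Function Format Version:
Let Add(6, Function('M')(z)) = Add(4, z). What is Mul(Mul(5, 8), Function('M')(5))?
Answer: 120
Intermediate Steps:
Function('M')(z) = Add(-2, z) (Function('M')(z) = Add(-6, Add(4, z)) = Add(-2, z))
Mul(Mul(5, 8), Function('M')(5)) = Mul(Mul(5, 8), Add(-2, 5)) = Mul(40, 3) = 120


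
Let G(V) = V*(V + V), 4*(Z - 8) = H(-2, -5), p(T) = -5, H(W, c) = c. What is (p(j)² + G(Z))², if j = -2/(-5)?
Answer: 863041/64 ≈ 13485.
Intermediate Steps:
j = ⅖ (j = -2*(-⅕) = ⅖ ≈ 0.40000)
Z = 27/4 (Z = 8 + (¼)*(-5) = 8 - 5/4 = 27/4 ≈ 6.7500)
G(V) = 2*V² (G(V) = V*(2*V) = 2*V²)
(p(j)² + G(Z))² = ((-5)² + 2*(27/4)²)² = (25 + 2*(729/16))² = (25 + 729/8)² = (929/8)² = 863041/64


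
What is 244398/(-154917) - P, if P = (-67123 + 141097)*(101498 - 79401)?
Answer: -12058469868844/7377 ≈ -1.6346e+9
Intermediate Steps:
P = 1634603478 (P = 73974*22097 = 1634603478)
244398/(-154917) - P = 244398/(-154917) - 1*1634603478 = 244398*(-1/154917) - 1634603478 = -11638/7377 - 1634603478 = -12058469868844/7377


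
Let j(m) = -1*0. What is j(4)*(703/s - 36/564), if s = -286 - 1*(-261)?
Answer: 0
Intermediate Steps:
s = -25 (s = -286 + 261 = -25)
j(m) = 0
j(4)*(703/s - 36/564) = 0*(703/(-25) - 36/564) = 0*(703*(-1/25) - 36*1/564) = 0*(-703/25 - 3/47) = 0*(-33116/1175) = 0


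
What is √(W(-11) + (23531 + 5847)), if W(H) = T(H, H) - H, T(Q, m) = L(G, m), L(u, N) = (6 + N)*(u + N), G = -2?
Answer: √29454 ≈ 171.62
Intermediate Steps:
L(u, N) = (6 + N)*(N + u)
T(Q, m) = -12 + m² + 4*m (T(Q, m) = m² + 6*m + 6*(-2) + m*(-2) = m² + 6*m - 12 - 2*m = -12 + m² + 4*m)
W(H) = -12 + H² + 3*H (W(H) = (-12 + H² + 4*H) - H = -12 + H² + 3*H)
√(W(-11) + (23531 + 5847)) = √((-12 + (-11)² + 3*(-11)) + (23531 + 5847)) = √((-12 + 121 - 33) + 29378) = √(76 + 29378) = √29454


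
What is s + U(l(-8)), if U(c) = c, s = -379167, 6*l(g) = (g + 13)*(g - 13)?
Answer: -758369/2 ≈ -3.7918e+5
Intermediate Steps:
l(g) = (-13 + g)*(13 + g)/6 (l(g) = ((g + 13)*(g - 13))/6 = ((13 + g)*(-13 + g))/6 = ((-13 + g)*(13 + g))/6 = (-13 + g)*(13 + g)/6)
s + U(l(-8)) = -379167 + (-169/6 + (1/6)*(-8)**2) = -379167 + (-169/6 + (1/6)*64) = -379167 + (-169/6 + 32/3) = -379167 - 35/2 = -758369/2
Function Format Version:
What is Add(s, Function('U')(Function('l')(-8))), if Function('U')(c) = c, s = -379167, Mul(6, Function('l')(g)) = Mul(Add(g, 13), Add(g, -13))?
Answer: Rational(-758369, 2) ≈ -3.7918e+5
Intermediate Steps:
Function('l')(g) = Mul(Rational(1, 6), Add(-13, g), Add(13, g)) (Function('l')(g) = Mul(Rational(1, 6), Mul(Add(g, 13), Add(g, -13))) = Mul(Rational(1, 6), Mul(Add(13, g), Add(-13, g))) = Mul(Rational(1, 6), Mul(Add(-13, g), Add(13, g))) = Mul(Rational(1, 6), Add(-13, g), Add(13, g)))
Add(s, Function('U')(Function('l')(-8))) = Add(-379167, Add(Rational(-169, 6), Mul(Rational(1, 6), Pow(-8, 2)))) = Add(-379167, Add(Rational(-169, 6), Mul(Rational(1, 6), 64))) = Add(-379167, Add(Rational(-169, 6), Rational(32, 3))) = Add(-379167, Rational(-35, 2)) = Rational(-758369, 2)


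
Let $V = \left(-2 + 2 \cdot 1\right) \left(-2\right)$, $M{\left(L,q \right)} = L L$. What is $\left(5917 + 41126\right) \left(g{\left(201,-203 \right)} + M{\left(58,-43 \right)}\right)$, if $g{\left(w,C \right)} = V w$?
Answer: $158252652$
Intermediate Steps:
$M{\left(L,q \right)} = L^{2}$
$V = 0$ ($V = \left(-2 + 2\right) \left(-2\right) = 0 \left(-2\right) = 0$)
$g{\left(w,C \right)} = 0$ ($g{\left(w,C \right)} = 0 w = 0$)
$\left(5917 + 41126\right) \left(g{\left(201,-203 \right)} + M{\left(58,-43 \right)}\right) = \left(5917 + 41126\right) \left(0 + 58^{2}\right) = 47043 \left(0 + 3364\right) = 47043 \cdot 3364 = 158252652$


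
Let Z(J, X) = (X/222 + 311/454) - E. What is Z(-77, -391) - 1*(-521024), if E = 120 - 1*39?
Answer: 13126173653/25197 ≈ 5.2094e+5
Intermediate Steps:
E = 81 (E = 120 - 39 = 81)
Z(J, X) = -36463/454 + X/222 (Z(J, X) = (X/222 + 311/454) - 1*81 = (X*(1/222) + 311*(1/454)) - 81 = (X/222 + 311/454) - 81 = (311/454 + X/222) - 81 = -36463/454 + X/222)
Z(-77, -391) - 1*(-521024) = (-36463/454 + (1/222)*(-391)) - 1*(-521024) = (-36463/454 - 391/222) + 521024 = -2068075/25197 + 521024 = 13126173653/25197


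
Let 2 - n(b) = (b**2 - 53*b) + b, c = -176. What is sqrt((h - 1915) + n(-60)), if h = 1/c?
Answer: I*sqrt(16713499)/44 ≈ 92.914*I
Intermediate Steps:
n(b) = 2 - b**2 + 52*b (n(b) = 2 - ((b**2 - 53*b) + b) = 2 - (b**2 - 52*b) = 2 + (-b**2 + 52*b) = 2 - b**2 + 52*b)
h = -1/176 (h = 1/(-176) = -1/176 ≈ -0.0056818)
sqrt((h - 1915) + n(-60)) = sqrt((-1/176 - 1915) + (2 - 1*(-60)**2 + 52*(-60))) = sqrt(-337041/176 + (2 - 1*3600 - 3120)) = sqrt(-337041/176 + (2 - 3600 - 3120)) = sqrt(-337041/176 - 6718) = sqrt(-1519409/176) = I*sqrt(16713499)/44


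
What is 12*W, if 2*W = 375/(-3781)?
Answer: -2250/3781 ≈ -0.59508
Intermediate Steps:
W = -375/7562 (W = (375/(-3781))/2 = (375*(-1/3781))/2 = (½)*(-375/3781) = -375/7562 ≈ -0.049590)
12*W = 12*(-375/7562) = -2250/3781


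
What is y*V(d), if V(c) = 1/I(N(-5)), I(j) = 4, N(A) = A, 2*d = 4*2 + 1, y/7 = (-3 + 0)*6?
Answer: -63/2 ≈ -31.500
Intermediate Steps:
y = -126 (y = 7*((-3 + 0)*6) = 7*(-3*6) = 7*(-18) = -126)
d = 9/2 (d = (4*2 + 1)/2 = (8 + 1)/2 = (½)*9 = 9/2 ≈ 4.5000)
V(c) = ¼ (V(c) = 1/4 = ¼)
y*V(d) = -126*¼ = -63/2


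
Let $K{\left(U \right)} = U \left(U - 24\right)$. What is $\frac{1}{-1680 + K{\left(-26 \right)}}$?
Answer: $- \frac{1}{380} \approx -0.0026316$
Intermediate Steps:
$K{\left(U \right)} = U \left(-24 + U\right)$
$\frac{1}{-1680 + K{\left(-26 \right)}} = \frac{1}{-1680 - 26 \left(-24 - 26\right)} = \frac{1}{-1680 - -1300} = \frac{1}{-1680 + 1300} = \frac{1}{-380} = - \frac{1}{380}$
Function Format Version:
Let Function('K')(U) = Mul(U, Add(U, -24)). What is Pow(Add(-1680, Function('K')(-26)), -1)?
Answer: Rational(-1, 380) ≈ -0.0026316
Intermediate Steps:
Function('K')(U) = Mul(U, Add(-24, U))
Pow(Add(-1680, Function('K')(-26)), -1) = Pow(Add(-1680, Mul(-26, Add(-24, -26))), -1) = Pow(Add(-1680, Mul(-26, -50)), -1) = Pow(Add(-1680, 1300), -1) = Pow(-380, -1) = Rational(-1, 380)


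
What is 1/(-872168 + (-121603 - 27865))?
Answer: -1/1021636 ≈ -9.7882e-7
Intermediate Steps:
1/(-872168 + (-121603 - 27865)) = 1/(-872168 - 149468) = 1/(-1021636) = -1/1021636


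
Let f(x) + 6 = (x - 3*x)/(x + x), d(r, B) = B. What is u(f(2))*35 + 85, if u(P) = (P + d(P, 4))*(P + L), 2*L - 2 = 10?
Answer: 190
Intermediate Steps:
L = 6 (L = 1 + (1/2)*10 = 1 + 5 = 6)
f(x) = -7 (f(x) = -6 + (x - 3*x)/(x + x) = -6 + (-2*x)/((2*x)) = -6 + (-2*x)*(1/(2*x)) = -6 - 1 = -7)
u(P) = (4 + P)*(6 + P) (u(P) = (P + 4)*(P + 6) = (4 + P)*(6 + P))
u(f(2))*35 + 85 = (24 + (-7)**2 + 10*(-7))*35 + 85 = (24 + 49 - 70)*35 + 85 = 3*35 + 85 = 105 + 85 = 190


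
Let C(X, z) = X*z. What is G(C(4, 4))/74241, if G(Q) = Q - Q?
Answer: 0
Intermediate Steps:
G(Q) = 0
G(C(4, 4))/74241 = 0/74241 = 0*(1/74241) = 0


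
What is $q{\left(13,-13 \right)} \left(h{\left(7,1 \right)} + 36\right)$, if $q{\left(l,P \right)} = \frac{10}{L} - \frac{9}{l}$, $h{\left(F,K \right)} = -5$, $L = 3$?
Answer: $\frac{3193}{39} \approx 81.872$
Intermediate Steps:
$q{\left(l,P \right)} = \frac{10}{3} - \frac{9}{l}$
$q{\left(13,-13 \right)} \left(h{\left(7,1 \right)} + 36\right) = \left(\frac{10}{3} - \frac{9}{13}\right) \left(-5 + 36\right) = \left(\frac{10}{3} - \frac{9}{13}\right) 31 = \frac{103}{39} \cdot 31 = \frac{3193}{39}$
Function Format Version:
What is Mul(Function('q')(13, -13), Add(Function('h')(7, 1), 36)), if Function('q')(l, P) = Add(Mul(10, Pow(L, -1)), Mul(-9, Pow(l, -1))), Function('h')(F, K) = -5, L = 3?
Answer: Rational(3193, 39) ≈ 81.872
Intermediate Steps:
Function('q')(l, P) = Add(Rational(10, 3), Mul(-9, Pow(l, -1))) (Function('q')(l, P) = Add(Mul(10, Pow(3, -1)), Mul(-9, Pow(l, -1))) = Add(Mul(10, Rational(1, 3)), Mul(-9, Pow(l, -1))) = Add(Rational(10, 3), Mul(-9, Pow(l, -1))))
Mul(Function('q')(13, -13), Add(Function('h')(7, 1), 36)) = Mul(Add(Rational(10, 3), Mul(-9, Pow(13, -1))), Add(-5, 36)) = Mul(Add(Rational(10, 3), Mul(-9, Rational(1, 13))), 31) = Mul(Add(Rational(10, 3), Rational(-9, 13)), 31) = Mul(Rational(103, 39), 31) = Rational(3193, 39)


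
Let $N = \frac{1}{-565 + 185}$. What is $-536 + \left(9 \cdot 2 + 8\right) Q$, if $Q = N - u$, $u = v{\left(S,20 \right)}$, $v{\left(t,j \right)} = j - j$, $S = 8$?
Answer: $- \frac{101853}{190} \approx -536.07$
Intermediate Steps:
$v{\left(t,j \right)} = 0$
$N = - \frac{1}{380}$ ($N = \frac{1}{-380} = - \frac{1}{380} \approx -0.0026316$)
$u = 0$
$Q = - \frac{1}{380}$ ($Q = - \frac{1}{380} - 0 = - \frac{1}{380} + 0 = - \frac{1}{380} \approx -0.0026316$)
$-536 + \left(9 \cdot 2 + 8\right) Q = -536 + \left(9 \cdot 2 + 8\right) \left(- \frac{1}{380}\right) = -536 + \left(18 + 8\right) \left(- \frac{1}{380}\right) = -536 + 26 \left(- \frac{1}{380}\right) = -536 - \frac{13}{190} = - \frac{101853}{190}$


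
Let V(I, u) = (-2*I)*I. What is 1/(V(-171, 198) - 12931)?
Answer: -1/71413 ≈ -1.4003e-5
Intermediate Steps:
V(I, u) = -2*I**2
1/(V(-171, 198) - 12931) = 1/(-2*(-171)**2 - 12931) = 1/(-2*29241 - 12931) = 1/(-58482 - 12931) = 1/(-71413) = -1/71413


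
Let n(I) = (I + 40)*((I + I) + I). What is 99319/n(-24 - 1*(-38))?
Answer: 99319/2268 ≈ 43.791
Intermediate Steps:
n(I) = 3*I*(40 + I) (n(I) = (40 + I)*(2*I + I) = (40 + I)*(3*I) = 3*I*(40 + I))
99319/n(-24 - 1*(-38)) = 99319/((3*(-24 - 1*(-38))*(40 + (-24 - 1*(-38))))) = 99319/((3*(-24 + 38)*(40 + (-24 + 38)))) = 99319/((3*14*(40 + 14))) = 99319/((3*14*54)) = 99319/2268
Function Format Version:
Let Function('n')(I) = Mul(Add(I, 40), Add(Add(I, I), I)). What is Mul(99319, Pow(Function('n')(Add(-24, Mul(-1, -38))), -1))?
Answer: Rational(99319, 2268) ≈ 43.791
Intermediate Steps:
Function('n')(I) = Mul(3, I, Add(40, I)) (Function('n')(I) = Mul(Add(40, I), Add(Mul(2, I), I)) = Mul(Add(40, I), Mul(3, I)) = Mul(3, I, Add(40, I)))
Mul(99319, Pow(Function('n')(Add(-24, Mul(-1, -38))), -1)) = Mul(99319, Pow(Mul(3, Add(-24, Mul(-1, -38)), Add(40, Add(-24, Mul(-1, -38)))), -1)) = Mul(99319, Pow(Mul(3, Add(-24, 38), Add(40, Add(-24, 38))), -1)) = Mul(99319, Pow(Mul(3, 14, Add(40, 14)), -1)) = Mul(99319, Pow(Mul(3, 14, 54), -1)) = Mul(99319, Pow(2268, -1)) = Mul(99319, Rational(1, 2268)) = Rational(99319, 2268)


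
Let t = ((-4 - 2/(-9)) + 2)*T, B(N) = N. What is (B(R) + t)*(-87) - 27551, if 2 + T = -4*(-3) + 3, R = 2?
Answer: -77143/3 ≈ -25714.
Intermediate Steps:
T = 13 (T = -2 + (-4*(-3) + 3) = -2 + (12 + 3) = -2 + 15 = 13)
t = -208/9 (t = ((-4 - 2/(-9)) + 2)*13 = ((-4 - 2*(-⅑)) + 2)*13 = ((-4 + 2/9) + 2)*13 = (-34/9 + 2)*13 = -16/9*13 = -208/9 ≈ -23.111)
(B(R) + t)*(-87) - 27551 = (2 - 208/9)*(-87) - 27551 = -190/9*(-87) - 27551 = 5510/3 - 27551 = -77143/3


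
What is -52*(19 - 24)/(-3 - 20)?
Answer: -260/23 ≈ -11.304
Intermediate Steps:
-52*(19 - 24)/(-3 - 20) = -(-260)/(-23) = -(-260)*(-1)/23 = -52*5/23 = -260/23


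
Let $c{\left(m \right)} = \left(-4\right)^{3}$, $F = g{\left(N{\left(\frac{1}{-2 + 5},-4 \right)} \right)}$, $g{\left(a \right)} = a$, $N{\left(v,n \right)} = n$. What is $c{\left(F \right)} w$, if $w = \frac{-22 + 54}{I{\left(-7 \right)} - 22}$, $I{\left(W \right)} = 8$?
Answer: $\frac{1024}{7} \approx 146.29$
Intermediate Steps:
$w = - \frac{16}{7}$ ($w = \frac{-22 + 54}{8 - 22} = \frac{32}{-14} = 32 \left(- \frac{1}{14}\right) = - \frac{16}{7} \approx -2.2857$)
$F = -4$
$c{\left(m \right)} = -64$
$c{\left(F \right)} w = \left(-64\right) \left(- \frac{16}{7}\right) = \frac{1024}{7}$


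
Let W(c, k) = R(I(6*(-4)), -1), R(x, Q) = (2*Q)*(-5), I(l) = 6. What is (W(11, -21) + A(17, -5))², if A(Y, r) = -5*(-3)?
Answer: 625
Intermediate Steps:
A(Y, r) = 15
R(x, Q) = -10*Q
W(c, k) = 10 (W(c, k) = -10*(-1) = 10)
(W(11, -21) + A(17, -5))² = (10 + 15)² = 25² = 625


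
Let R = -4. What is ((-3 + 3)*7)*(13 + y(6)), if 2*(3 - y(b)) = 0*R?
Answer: 0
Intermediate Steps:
y(b) = 3 (y(b) = 3 - 0*(-4) = 3 - ½*0 = 3 + 0 = 3)
((-3 + 3)*7)*(13 + y(6)) = ((-3 + 3)*7)*(13 + 3) = (0*7)*16 = 0*16 = 0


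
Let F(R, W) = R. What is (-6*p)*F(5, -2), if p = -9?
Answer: 270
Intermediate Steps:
(-6*p)*F(5, -2) = -6*(-9)*5 = 54*5 = 270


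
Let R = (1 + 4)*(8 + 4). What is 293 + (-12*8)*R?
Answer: -5467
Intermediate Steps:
R = 60 (R = 5*12 = 60)
293 + (-12*8)*R = 293 - 12*8*60 = 293 - 96*60 = 293 - 5760 = -5467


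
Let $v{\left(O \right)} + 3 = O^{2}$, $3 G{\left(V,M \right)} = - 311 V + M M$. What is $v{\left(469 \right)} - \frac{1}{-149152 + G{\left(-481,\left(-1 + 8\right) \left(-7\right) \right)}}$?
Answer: $\frac{21663223505}{98488} \approx 2.1996 \cdot 10^{5}$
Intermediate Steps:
$G{\left(V,M \right)} = - \frac{311 V}{3} + \frac{M^{2}}{3}$ ($G{\left(V,M \right)} = \frac{- 311 V + M M}{3} = \frac{- 311 V + M^{2}}{3} = \frac{M^{2} - 311 V}{3} = - \frac{311 V}{3} + \frac{M^{2}}{3}$)
$v{\left(O \right)} = -3 + O^{2}$
$v{\left(469 \right)} - \frac{1}{-149152 + G{\left(-481,\left(-1 + 8\right) \left(-7\right) \right)}} = \left(-3 + 469^{2}\right) - \frac{1}{-149152 + \left(\left(- \frac{311}{3}\right) \left(-481\right) + \frac{\left(\left(-1 + 8\right) \left(-7\right)\right)^{2}}{3}\right)} = \left(-3 + 219961\right) - \frac{1}{-149152 + \left(\frac{149591}{3} + \frac{\left(7 \left(-7\right)\right)^{2}}{3}\right)} = 219958 - \frac{1}{-149152 + \left(\frac{149591}{3} + \frac{\left(-49\right)^{2}}{3}\right)} = 219958 - \frac{1}{-149152 + \left(\frac{149591}{3} + \frac{1}{3} \cdot 2401\right)} = 219958 - \frac{1}{-149152 + \left(\frac{149591}{3} + \frac{2401}{3}\right)} = 219958 - \frac{1}{-149152 + 50664} = 219958 - \frac{1}{-98488} = 219958 - - \frac{1}{98488} = 219958 + \frac{1}{98488} = \frac{21663223505}{98488}$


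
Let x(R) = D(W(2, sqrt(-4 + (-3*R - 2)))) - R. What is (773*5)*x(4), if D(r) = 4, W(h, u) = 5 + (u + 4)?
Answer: 0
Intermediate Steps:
W(h, u) = 9 + u (W(h, u) = 5 + (4 + u) = 9 + u)
x(R) = 4 - R
(773*5)*x(4) = (773*5)*(4 - 1*4) = 3865*(4 - 4) = 3865*0 = 0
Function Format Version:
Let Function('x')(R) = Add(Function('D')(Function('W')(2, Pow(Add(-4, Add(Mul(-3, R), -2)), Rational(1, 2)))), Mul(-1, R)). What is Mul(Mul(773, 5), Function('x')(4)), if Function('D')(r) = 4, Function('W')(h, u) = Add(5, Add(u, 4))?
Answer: 0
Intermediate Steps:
Function('W')(h, u) = Add(9, u) (Function('W')(h, u) = Add(5, Add(4, u)) = Add(9, u))
Function('x')(R) = Add(4, Mul(-1, R))
Mul(Mul(773, 5), Function('x')(4)) = Mul(Mul(773, 5), Add(4, Mul(-1, 4))) = Mul(3865, Add(4, -4)) = Mul(3865, 0) = 0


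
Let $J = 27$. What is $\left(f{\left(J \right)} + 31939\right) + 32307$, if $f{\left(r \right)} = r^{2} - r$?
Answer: $64948$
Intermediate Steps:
$\left(f{\left(J \right)} + 31939\right) + 32307 = \left(27 \left(-1 + 27\right) + 31939\right) + 32307 = \left(27 \cdot 26 + 31939\right) + 32307 = \left(702 + 31939\right) + 32307 = 32641 + 32307 = 64948$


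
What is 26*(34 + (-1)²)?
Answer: 910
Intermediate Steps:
26*(34 + (-1)²) = 26*(34 + 1) = 26*35 = 910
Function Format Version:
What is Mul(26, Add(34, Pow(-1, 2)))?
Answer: 910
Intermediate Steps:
Mul(26, Add(34, Pow(-1, 2))) = Mul(26, Add(34, 1)) = Mul(26, 35) = 910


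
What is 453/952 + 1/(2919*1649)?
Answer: 18323405/38507448 ≈ 0.47584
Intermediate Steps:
453/952 + 1/(2919*1649) = 453*(1/952) + (1/2919)*(1/1649) = 453/952 + 1/4813431 = 18323405/38507448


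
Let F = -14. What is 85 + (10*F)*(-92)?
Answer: 12965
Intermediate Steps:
85 + (10*F)*(-92) = 85 + (10*(-14))*(-92) = 85 - 140*(-92) = 85 + 12880 = 12965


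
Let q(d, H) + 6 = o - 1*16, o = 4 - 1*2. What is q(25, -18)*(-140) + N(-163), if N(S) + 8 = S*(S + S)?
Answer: 55930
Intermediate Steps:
o = 2 (o = 4 - 2 = 2)
q(d, H) = -20 (q(d, H) = -6 + (2 - 1*16) = -6 + (2 - 16) = -6 - 14 = -20)
N(S) = -8 + 2*S² (N(S) = -8 + S*(S + S) = -8 + S*(2*S) = -8 + 2*S²)
q(25, -18)*(-140) + N(-163) = -20*(-140) + (-8 + 2*(-163)²) = 2800 + (-8 + 2*26569) = 2800 + (-8 + 53138) = 2800 + 53130 = 55930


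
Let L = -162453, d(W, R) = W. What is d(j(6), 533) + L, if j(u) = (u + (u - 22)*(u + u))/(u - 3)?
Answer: -162515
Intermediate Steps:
j(u) = (u + 2*u*(-22 + u))/(-3 + u) (j(u) = (u + (-22 + u)*(2*u))/(-3 + u) = (u + 2*u*(-22 + u))/(-3 + u))
d(j(6), 533) + L = 6*(-43 + 2*6)/(-3 + 6) - 162453 = 6*(-43 + 12)/3 - 162453 = 6*(⅓)*(-31) - 162453 = -62 - 162453 = -162515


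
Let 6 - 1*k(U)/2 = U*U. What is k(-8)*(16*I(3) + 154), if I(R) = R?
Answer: -23432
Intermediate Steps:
k(U) = 12 - 2*U**2 (k(U) = 12 - 2*U*U = 12 - 2*U**2)
k(-8)*(16*I(3) + 154) = (12 - 2*(-8)**2)*(16*3 + 154) = (12 - 2*64)*(48 + 154) = (12 - 128)*202 = -116*202 = -23432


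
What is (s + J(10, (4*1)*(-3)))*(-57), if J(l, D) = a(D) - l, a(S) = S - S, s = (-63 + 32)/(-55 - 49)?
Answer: 57513/104 ≈ 553.01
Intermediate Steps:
s = 31/104 (s = -31/(-104) = -31*(-1/104) = 31/104 ≈ 0.29808)
a(S) = 0
J(l, D) = -l (J(l, D) = 0 - l = -l)
(s + J(10, (4*1)*(-3)))*(-57) = (31/104 - 1*10)*(-57) = (31/104 - 10)*(-57) = -1009/104*(-57) = 57513/104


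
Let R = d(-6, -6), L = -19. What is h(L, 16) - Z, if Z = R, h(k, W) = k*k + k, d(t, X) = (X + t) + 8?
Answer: 346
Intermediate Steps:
d(t, X) = 8 + X + t
R = -4 (R = 8 - 6 - 6 = -4)
h(k, W) = k + k² (h(k, W) = k² + k = k + k²)
Z = -4
h(L, 16) - Z = -19*(1 - 19) - 1*(-4) = -19*(-18) + 4 = 342 + 4 = 346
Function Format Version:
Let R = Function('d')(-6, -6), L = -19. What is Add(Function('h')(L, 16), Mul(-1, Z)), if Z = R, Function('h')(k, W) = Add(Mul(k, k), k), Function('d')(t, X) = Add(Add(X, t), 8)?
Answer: 346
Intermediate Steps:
Function('d')(t, X) = Add(8, X, t)
R = -4 (R = Add(8, -6, -6) = -4)
Function('h')(k, W) = Add(k, Pow(k, 2)) (Function('h')(k, W) = Add(Pow(k, 2), k) = Add(k, Pow(k, 2)))
Z = -4
Add(Function('h')(L, 16), Mul(-1, Z)) = Add(Mul(-19, Add(1, -19)), Mul(-1, -4)) = Add(Mul(-19, -18), 4) = Add(342, 4) = 346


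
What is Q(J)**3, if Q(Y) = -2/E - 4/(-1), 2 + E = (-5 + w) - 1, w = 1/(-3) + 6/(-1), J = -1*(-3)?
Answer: 5639752/79507 ≈ 70.934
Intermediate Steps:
J = 3
w = -19/3 (w = 1*(-1/3) + 6*(-1) = -1/3 - 6 = -19/3 ≈ -6.3333)
E = -43/3 (E = -2 + ((-5 - 19/3) - 1) = -2 + (-34/3 - 1) = -2 - 37/3 = -43/3 ≈ -14.333)
Q(Y) = 178/43 (Q(Y) = -2/(-43/3) - 4/(-1) = -2*(-3/43) - 4*(-1) = 6/43 + 4 = 178/43)
Q(J)**3 = (178/43)**3 = 5639752/79507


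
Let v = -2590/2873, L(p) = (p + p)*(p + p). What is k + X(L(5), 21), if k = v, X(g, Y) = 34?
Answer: 95092/2873 ≈ 33.099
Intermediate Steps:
L(p) = 4*p² (L(p) = (2*p)*(2*p) = 4*p²)
v = -2590/2873 (v = -2590*1/2873 = -2590/2873 ≈ -0.90150)
k = -2590/2873 ≈ -0.90150
k + X(L(5), 21) = -2590/2873 + 34 = 95092/2873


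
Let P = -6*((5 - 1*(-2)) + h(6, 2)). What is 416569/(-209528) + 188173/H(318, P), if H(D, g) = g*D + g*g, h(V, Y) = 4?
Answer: -23944157/1800036 ≈ -13.302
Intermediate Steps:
P = -66 (P = -6*((5 - 1*(-2)) + 4) = -6*((5 + 2) + 4) = -6*(7 + 4) = -6*11 = -66)
H(D, g) = g² + D*g (H(D, g) = D*g + g² = g² + D*g)
416569/(-209528) + 188173/H(318, P) = 416569/(-209528) + 188173/((-66*(318 - 66))) = 416569*(-1/209528) + 188173/((-66*252)) = -416569/209528 + 188173/(-16632) = -416569/209528 + 188173*(-1/16632) = -416569/209528 - 188173/16632 = -23944157/1800036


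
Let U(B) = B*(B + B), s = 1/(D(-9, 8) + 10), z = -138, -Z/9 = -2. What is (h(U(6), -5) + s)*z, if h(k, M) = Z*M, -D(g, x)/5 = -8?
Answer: 310431/25 ≈ 12417.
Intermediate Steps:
Z = 18 (Z = -9*(-2) = 18)
D(g, x) = 40 (D(g, x) = -5*(-8) = 40)
s = 1/50 (s = 1/(40 + 10) = 1/50 ≈ 0.020000)
U(B) = 2*B² (U(B) = B*(2*B) = 2*B²)
h(k, M) = 18*M
(h(U(6), -5) + s)*z = (18*(-5) + 1/50)*(-138) = (-90 + 1/50)*(-138) = -4499/50*(-138) = 310431/25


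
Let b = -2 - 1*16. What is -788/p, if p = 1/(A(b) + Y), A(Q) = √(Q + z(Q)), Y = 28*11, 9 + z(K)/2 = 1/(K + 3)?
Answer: -242704 - 788*I*√8130/15 ≈ -2.427e+5 - 4736.8*I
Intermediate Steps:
z(K) = -18 + 2/(3 + K) (z(K) = -18 + 2/(K + 3) = -18 + 2/(3 + K))
b = -18 (b = -2 - 16 = -18)
Y = 308
A(Q) = √(Q + 2*(-26 - 9*Q)/(3 + Q))
p = 1/(308 + I*√8130/15) (p = 1/(√((-52 + (-18)² - 15*(-18))/(3 - 18)) + 308) = 1/(√((-52 + 324 + 270)/(-15)) + 308) = 1/(√(-1/15*542) + 308) = 1/(√(-542/15) + 308) = 1/(I*√8130/15 + 308) = 1/(308 + I*√8130/15) ≈ 0.0032455 - 6.3341e-5*I)
-788/p = -788/(2310/711751 - I*√8130/1423502)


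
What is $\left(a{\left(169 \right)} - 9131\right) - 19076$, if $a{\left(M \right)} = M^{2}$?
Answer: $354$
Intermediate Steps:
$\left(a{\left(169 \right)} - 9131\right) - 19076 = \left(169^{2} - 9131\right) - 19076 = \left(28561 - 9131\right) - 19076 = 19430 - 19076 = 354$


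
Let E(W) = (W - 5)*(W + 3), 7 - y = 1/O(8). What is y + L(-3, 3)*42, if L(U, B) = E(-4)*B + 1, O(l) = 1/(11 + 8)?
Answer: 1164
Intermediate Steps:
O(l) = 1/19
y = -12 (y = 7 - 1/1/19 = 7 - 1*19 = 7 - 19 = -12)
E(W) = (-5 + W)*(3 + W)
L(U, B) = 1 + 9*B (L(U, B) = (-15 + (-4)² - 2*(-4))*B + 1 = (-15 + 16 + 8)*B + 1 = 9*B + 1 = 1 + 9*B)
y + L(-3, 3)*42 = -12 + (1 + 9*3)*42 = -12 + (1 + 27)*42 = -12 + 28*42 = -12 + 1176 = 1164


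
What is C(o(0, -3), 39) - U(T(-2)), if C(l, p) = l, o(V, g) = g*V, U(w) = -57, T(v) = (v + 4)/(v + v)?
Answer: 57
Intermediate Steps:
T(v) = (4 + v)/(2*v) (T(v) = (4 + v)/((2*v)) = (4 + v)*(1/(2*v)) = (4 + v)/(2*v))
o(V, g) = V*g
C(o(0, -3), 39) - U(T(-2)) = 0*(-3) - 1*(-57) = 0 + 57 = 57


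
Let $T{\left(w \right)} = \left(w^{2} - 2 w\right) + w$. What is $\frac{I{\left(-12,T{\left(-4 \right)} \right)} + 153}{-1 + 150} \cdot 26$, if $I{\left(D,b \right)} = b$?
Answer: $\frac{4498}{149} \approx 30.188$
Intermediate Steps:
$T{\left(w \right)} = w^{2} - w$
$\frac{I{\left(-12,T{\left(-4 \right)} \right)} + 153}{-1 + 150} \cdot 26 = \frac{- 4 \left(-1 - 4\right) + 153}{-1 + 150} \cdot 26 = \frac{\left(-4\right) \left(-5\right) + 153}{149} \cdot 26 = \left(20 + 153\right) \frac{1}{149} \cdot 26 = 173 \cdot \frac{1}{149} \cdot 26 = \frac{173}{149} \cdot 26 = \frac{4498}{149}$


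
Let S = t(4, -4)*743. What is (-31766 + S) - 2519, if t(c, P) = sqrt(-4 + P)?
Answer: -34285 + 1486*I*sqrt(2) ≈ -34285.0 + 2101.5*I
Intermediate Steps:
S = 1486*I*sqrt(2) (S = sqrt(-4 - 4)*743 = sqrt(-8)*743 = (2*I*sqrt(2))*743 = 1486*I*sqrt(2) ≈ 2101.5*I)
(-31766 + S) - 2519 = (-31766 + 1486*I*sqrt(2)) - 2519 = -34285 + 1486*I*sqrt(2)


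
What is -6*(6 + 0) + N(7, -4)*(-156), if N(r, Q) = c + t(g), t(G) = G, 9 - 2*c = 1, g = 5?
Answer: -1440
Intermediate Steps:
c = 4 (c = 9/2 - ½*1 = 9/2 - ½ = 4)
N(r, Q) = 9 (N(r, Q) = 4 + 5 = 9)
-6*(6 + 0) + N(7, -4)*(-156) = -6*(6 + 0) + 9*(-156) = -6*6 - 1404 = -36 - 1404 = -1440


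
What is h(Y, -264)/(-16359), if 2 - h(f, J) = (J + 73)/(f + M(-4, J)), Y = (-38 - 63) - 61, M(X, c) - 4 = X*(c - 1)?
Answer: -5/36982 ≈ -0.00013520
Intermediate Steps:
M(X, c) = 4 + X*(-1 + c) (M(X, c) = 4 + X*(c - 1) = 4 + X*(-1 + c))
Y = -162 (Y = -101 - 61 = -162)
h(f, J) = 2 - (73 + J)/(8 + f - 4*J) (h(f, J) = 2 - (J + 73)/(f + (4 - 1*(-4) - 4*J)) = 2 - (73 + J)/(f + (4 + 4 - 4*J)) = 2 - (73 + J)/(f + (8 - 4*J)) = 2 - (73 + J)/(8 + f - 4*J))
h(Y, -264)/(-16359) = ((-57 - 9*(-264) + 2*(-162))/(8 - 162 - 4*(-264)))/(-16359) = ((-57 + 2376 - 324)/(8 - 162 + 1056))*(-1/16359) = (1995/902)*(-1/16359) = -5/36982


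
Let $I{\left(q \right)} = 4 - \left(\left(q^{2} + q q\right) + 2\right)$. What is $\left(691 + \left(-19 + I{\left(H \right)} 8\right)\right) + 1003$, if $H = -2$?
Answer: $1627$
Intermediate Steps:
$I{\left(q \right)} = 2 - 2 q^{2}$ ($I{\left(q \right)} = 4 - \left(\left(q^{2} + q^{2}\right) + 2\right) = 4 - \left(2 q^{2} + 2\right) = 4 - \left(2 + 2 q^{2}\right) = 2 - 2 q^{2}$)
$\left(691 + \left(-19 + I{\left(H \right)} 8\right)\right) + 1003 = \left(691 + \left(-19 + \left(2 - 2 \left(-2\right)^{2}\right) 8\right)\right) + 1003 = \left(691 + \left(-19 + \left(2 - 8\right) 8\right)\right) + 1003 = \left(691 - 67\right) + 1003 = 624 + 1003 = 1627$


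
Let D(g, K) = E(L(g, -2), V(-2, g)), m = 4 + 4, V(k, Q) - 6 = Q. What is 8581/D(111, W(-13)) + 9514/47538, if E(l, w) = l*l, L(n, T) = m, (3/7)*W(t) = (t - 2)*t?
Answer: 204266237/1521216 ≈ 134.28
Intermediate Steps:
W(t) = 7*t*(-2 + t)/3 (W(t) = 7*((t - 2)*t)/3 = 7*((-2 + t)*t)/3 = 7*(t*(-2 + t))/3 = 7*t*(-2 + t)/3)
V(k, Q) = 6 + Q
m = 8
L(n, T) = 8
E(l, w) = l²
D(g, K) = 64 (D(g, K) = 8² = 64)
8581/D(111, W(-13)) + 9514/47538 = 8581/64 + 9514/47538 = 8581*(1/64) + 9514*(1/47538) = 8581/64 + 4757/23769 = 204266237/1521216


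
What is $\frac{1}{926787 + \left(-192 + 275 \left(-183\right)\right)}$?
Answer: $\frac{1}{876270} \approx 1.1412 \cdot 10^{-6}$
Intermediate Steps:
$\frac{1}{926787 + \left(-192 + 275 \left(-183\right)\right)} = \frac{1}{926787 - 50517} = \frac{1}{876270}$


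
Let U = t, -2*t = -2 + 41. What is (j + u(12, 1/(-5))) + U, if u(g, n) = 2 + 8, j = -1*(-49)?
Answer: 79/2 ≈ 39.500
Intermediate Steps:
j = 49
t = -39/2 (t = -(-2 + 41)/2 = -1/2*39 = -39/2 ≈ -19.500)
U = -39/2 ≈ -19.500
u(g, n) = 10
(j + u(12, 1/(-5))) + U = (49 + 10) - 39/2 = 59 - 39/2 = 79/2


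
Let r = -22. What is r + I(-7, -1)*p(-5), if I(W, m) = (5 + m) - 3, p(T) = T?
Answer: -27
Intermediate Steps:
I(W, m) = 2 + m
r + I(-7, -1)*p(-5) = -22 + (2 - 1)*(-5) = -22 + 1*(-5) = -22 - 5 = -27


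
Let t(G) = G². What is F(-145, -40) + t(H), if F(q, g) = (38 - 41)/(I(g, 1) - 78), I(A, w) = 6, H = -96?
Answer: 221185/24 ≈ 9216.0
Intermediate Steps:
F(q, g) = 1/24 (F(q, g) = (38 - 41)/(6 - 78) = -3/(-72) = -3*(-1/72) = 1/24)
F(-145, -40) + t(H) = 1/24 + (-96)² = 1/24 + 9216 = 221185/24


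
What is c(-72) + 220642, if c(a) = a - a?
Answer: 220642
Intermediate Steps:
c(a) = 0
c(-72) + 220642 = 0 + 220642 = 220642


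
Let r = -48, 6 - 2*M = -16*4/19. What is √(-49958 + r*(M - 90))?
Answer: I*√16556486/19 ≈ 214.16*I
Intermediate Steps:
M = 89/19 (M = 3 - (-16*4)/(2*19) = 3 - (-32)/19 = 3 - ½*(-64/19) = 3 + 32/19 = 89/19 ≈ 4.6842)
√(-49958 + r*(M - 90)) = √(-49958 - 48*(89/19 - 90)) = √(-49958 - 48*(-1621/19)) = √(-49958 + 77808/19) = √(-871394/19) = I*√16556486/19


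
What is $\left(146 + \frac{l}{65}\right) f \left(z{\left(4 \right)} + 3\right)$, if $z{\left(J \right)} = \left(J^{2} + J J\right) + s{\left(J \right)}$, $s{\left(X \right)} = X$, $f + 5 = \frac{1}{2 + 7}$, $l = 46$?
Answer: $- \frac{419584}{15} \approx -27972.0$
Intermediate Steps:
$f = - \frac{44}{9}$ ($f = -5 + \frac{1}{2 + 7} = -5 + \frac{1}{9} = - \frac{44}{9} \approx -4.8889$)
$z{\left(J \right)} = J + 2 J^{2}$ ($z{\left(J \right)} = \left(J^{2} + J J\right) + J = \left(J^{2} + J^{2}\right) + J = 2 J^{2} + J = J + 2 J^{2}$)
$\left(146 + \frac{l}{65}\right) f \left(z{\left(4 \right)} + 3\right) = \left(146 + \frac{46}{65}\right) \left(- \frac{44 \left(4 \left(1 + 2 \cdot 4\right) + 3\right)}{9}\right) = \left(146 + 46 \cdot \frac{1}{65}\right) \left(- \frac{44 \left(4 \left(1 + 8\right) + 3\right)}{9}\right) = \left(146 + \frac{46}{65}\right) \left(- \frac{44 \left(4 \cdot 9 + 3\right)}{9}\right) = \frac{9536 \left(- \frac{44 \left(36 + 3\right)}{9}\right)}{65} = \frac{9536 \left(\left(- \frac{44}{9}\right) 39\right)}{65} = \frac{9536}{65} \left(- \frac{572}{3}\right) = - \frac{419584}{15}$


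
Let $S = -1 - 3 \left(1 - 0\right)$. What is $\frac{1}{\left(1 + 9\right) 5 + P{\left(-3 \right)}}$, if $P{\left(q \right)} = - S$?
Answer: $\frac{1}{54} \approx 0.018519$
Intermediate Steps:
$S = -4$ ($S = -1 - 3 \left(1 + 0\right) = -1 - 3 = -4$)
$P{\left(q \right)} = 4$ ($P{\left(q \right)} = \left(-1\right) \left(-4\right) = 4$)
$\frac{1}{\left(1 + 9\right) 5 + P{\left(-3 \right)}} = \frac{1}{\left(1 + 9\right) 5 + 4} = \frac{1}{10 \cdot 5 + 4} = \frac{1}{50 + 4} = \frac{1}{54}$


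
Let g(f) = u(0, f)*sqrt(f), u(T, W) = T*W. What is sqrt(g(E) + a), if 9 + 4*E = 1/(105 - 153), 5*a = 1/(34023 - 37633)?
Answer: I*sqrt(2)/190 ≈ 0.0074432*I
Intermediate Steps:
a = -1/18050 (a = 1/(5*(34023 - 37633)) = (1/5)/(-3610) = (1/5)*(-1/3610) = -1/18050 ≈ -5.5402e-5)
E = -433/192 (E = -9/4 + 1/(4*(105 - 153)) = -9/4 + (1/4)/(-48) = -9/4 + (1/4)*(-1/48) = -9/4 - 1/192 = -433/192 ≈ -2.2552)
g(f) = 0 (g(f) = (0*f)*sqrt(f) = 0*sqrt(f) = 0)
sqrt(g(E) + a) = sqrt(0 - 1/18050) = sqrt(-1/18050) = I*sqrt(2)/190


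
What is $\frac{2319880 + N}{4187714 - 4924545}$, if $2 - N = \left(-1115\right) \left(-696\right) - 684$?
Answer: $- \frac{1544526}{736831} \approx -2.0962$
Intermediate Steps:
$N = -775354$ ($N = 2 - \left(\left(-1115\right) \left(-696\right) - 684\right) = 2 - \left(776040 - 684\right) = 2 - 775356 = -775354$)
$\frac{2319880 + N}{4187714 - 4924545} = \frac{2319880 - 775354}{4187714 - 4924545} = \frac{1544526}{-736831} = 1544526 \left(- \frac{1}{736831}\right) = - \frac{1544526}{736831}$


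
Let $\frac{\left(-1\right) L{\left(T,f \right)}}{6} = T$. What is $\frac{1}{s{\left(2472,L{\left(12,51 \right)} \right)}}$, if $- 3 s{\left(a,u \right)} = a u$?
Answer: $\frac{1}{59328} \approx 1.6855 \cdot 10^{-5}$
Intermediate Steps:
$L{\left(T,f \right)} = - 6 T$
$s{\left(a,u \right)} = - \frac{a u}{3}$
$\frac{1}{s{\left(2472,L{\left(12,51 \right)} \right)}} = \frac{1}{\left(- \frac{1}{3}\right) 2472 \left(\left(-6\right) 12\right)} = \frac{1}{\left(- \frac{1}{3}\right) 2472 \left(-72\right)} = \frac{1}{59328}$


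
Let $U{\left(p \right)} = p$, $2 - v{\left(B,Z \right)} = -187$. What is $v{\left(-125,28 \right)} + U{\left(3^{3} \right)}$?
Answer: $216$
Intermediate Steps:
$v{\left(B,Z \right)} = 189$ ($v{\left(B,Z \right)} = 2 - -187 = 2 + 187 = 189$)
$v{\left(-125,28 \right)} + U{\left(3^{3} \right)} = 189 + 3^{3} = 189 + 27 = 216$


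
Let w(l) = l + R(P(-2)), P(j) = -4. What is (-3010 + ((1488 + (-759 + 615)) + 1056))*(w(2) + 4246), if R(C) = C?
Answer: -2588840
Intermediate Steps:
w(l) = -4 + l (w(l) = l - 4 = -4 + l)
(-3010 + ((1488 + (-759 + 615)) + 1056))*(w(2) + 4246) = (-3010 + ((1488 + (-759 + 615)) + 1056))*((-4 + 2) + 4246) = (-3010 + ((1488 - 144) + 1056))*(-2 + 4246) = (-3010 + (1344 + 1056))*4244 = (-3010 + 2400)*4244 = -610*4244 = -2588840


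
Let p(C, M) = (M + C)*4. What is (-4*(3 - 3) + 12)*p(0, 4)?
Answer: 192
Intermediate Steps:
p(C, M) = 4*C + 4*M (p(C, M) = (C + M)*4 = 4*C + 4*M)
(-4*(3 - 3) + 12)*p(0, 4) = (-4*(3 - 3) + 12)*(4*0 + 4*4) = (-4*0 + 12)*(0 + 16) = (0 + 12)*16 = 12*16 = 192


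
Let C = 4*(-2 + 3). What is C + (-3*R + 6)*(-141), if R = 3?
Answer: 427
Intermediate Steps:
C = 4 (C = 4*1 = 4)
C + (-3*R + 6)*(-141) = 4 + (-3*3 + 6)*(-141) = 4 + (-9 + 6)*(-141) = 4 - 3*(-141) = 4 + 423 = 427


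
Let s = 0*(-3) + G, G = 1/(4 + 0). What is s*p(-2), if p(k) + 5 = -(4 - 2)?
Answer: -7/4 ≈ -1.7500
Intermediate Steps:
p(k) = -7 (p(k) = -5 - (4 - 2) = -5 - 1*2 = -5 - 2 = -7)
G = ¼ (G = 1/4 = ¼ ≈ 0.25000)
s = ¼ (s = 0*(-3) + ¼ = 0 + ¼ = ¼ ≈ 0.25000)
s*p(-2) = (¼)*(-7) = -7/4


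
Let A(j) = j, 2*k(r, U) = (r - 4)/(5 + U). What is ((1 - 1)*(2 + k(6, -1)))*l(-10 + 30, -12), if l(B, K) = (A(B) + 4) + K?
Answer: 0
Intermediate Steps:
k(r, U) = (-4 + r)/(2*(5 + U)) (k(r, U) = ((r - 4)/(5 + U))/2 = ((-4 + r)/(5 + U))/2 = (-4 + r)/(2*(5 + U)))
l(B, K) = 4 + B + K (l(B, K) = (B + 4) + K = (4 + B) + K = 4 + B + K)
((1 - 1)*(2 + k(6, -1)))*l(-10 + 30, -12) = ((1 - 1)*(2 + (-4 + 6)/(2*(5 - 1))))*(4 + (-10 + 30) - 12) = (0*(2 + (½)*2/4))*(4 + 20 - 12) = (0*(2 + (½)*(¼)*2))*12 = (0*(2 + ¼))*12 = (0*(9/4))*12 = 0*12 = 0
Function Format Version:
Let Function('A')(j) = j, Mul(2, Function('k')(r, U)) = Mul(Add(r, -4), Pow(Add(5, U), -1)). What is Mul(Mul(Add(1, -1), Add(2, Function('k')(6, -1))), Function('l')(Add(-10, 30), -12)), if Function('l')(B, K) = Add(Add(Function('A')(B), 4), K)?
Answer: 0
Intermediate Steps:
Function('k')(r, U) = Mul(Rational(1, 2), Pow(Add(5, U), -1), Add(-4, r)) (Function('k')(r, U) = Mul(Rational(1, 2), Mul(Add(r, -4), Pow(Add(5, U), -1))) = Mul(Rational(1, 2), Mul(Add(-4, r), Pow(Add(5, U), -1))) = Mul(Rational(1, 2), Mul(Pow(Add(5, U), -1), Add(-4, r))) = Mul(Rational(1, 2), Pow(Add(5, U), -1), Add(-4, r)))
Function('l')(B, K) = Add(4, B, K) (Function('l')(B, K) = Add(Add(B, 4), K) = Add(Add(4, B), K) = Add(4, B, K))
Mul(Mul(Add(1, -1), Add(2, Function('k')(6, -1))), Function('l')(Add(-10, 30), -12)) = Mul(Mul(Add(1, -1), Add(2, Mul(Rational(1, 2), Pow(Add(5, -1), -1), Add(-4, 6)))), Add(4, Add(-10, 30), -12)) = Mul(Mul(0, Add(2, Mul(Rational(1, 2), Pow(4, -1), 2))), Add(4, 20, -12)) = Mul(Mul(0, Add(2, Mul(Rational(1, 2), Rational(1, 4), 2))), 12) = Mul(Mul(0, Add(2, Rational(1, 4))), 12) = Mul(Mul(0, Rational(9, 4)), 12) = Mul(0, 12) = 0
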